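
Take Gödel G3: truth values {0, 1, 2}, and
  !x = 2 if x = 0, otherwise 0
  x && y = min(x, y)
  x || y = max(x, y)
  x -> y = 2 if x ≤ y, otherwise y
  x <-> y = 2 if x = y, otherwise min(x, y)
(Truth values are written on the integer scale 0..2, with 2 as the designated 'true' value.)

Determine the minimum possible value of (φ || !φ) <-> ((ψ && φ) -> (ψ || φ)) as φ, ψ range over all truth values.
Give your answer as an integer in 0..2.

Take φ = 1, ψ = 0:
!φ = !1 = 0
φ || !φ = 1 || 0 = 1
ψ && φ = 0 && 1 = 0
ψ || φ = 0 || 1 = 1
(ψ && φ) -> (ψ || φ) = 0 -> 1 = 2
(φ || !φ) <-> ((ψ && φ) -> (ψ || φ)) = 1 <-> 2 = 1
No assignment yields a value below 1, so this is the minimum.

1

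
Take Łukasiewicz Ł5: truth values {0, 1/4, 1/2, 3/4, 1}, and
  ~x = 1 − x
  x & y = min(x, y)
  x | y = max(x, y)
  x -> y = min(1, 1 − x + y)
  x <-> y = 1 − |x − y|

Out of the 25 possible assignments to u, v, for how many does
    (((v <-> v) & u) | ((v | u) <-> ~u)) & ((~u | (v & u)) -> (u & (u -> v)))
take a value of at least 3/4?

value 1: 8 assignments (counts)
value 3/4: 6 assignments (counts)
value 1/2: 6 assignments
value 0: 5 assignments
So 14 of the 25 assignments meet the threshold.

14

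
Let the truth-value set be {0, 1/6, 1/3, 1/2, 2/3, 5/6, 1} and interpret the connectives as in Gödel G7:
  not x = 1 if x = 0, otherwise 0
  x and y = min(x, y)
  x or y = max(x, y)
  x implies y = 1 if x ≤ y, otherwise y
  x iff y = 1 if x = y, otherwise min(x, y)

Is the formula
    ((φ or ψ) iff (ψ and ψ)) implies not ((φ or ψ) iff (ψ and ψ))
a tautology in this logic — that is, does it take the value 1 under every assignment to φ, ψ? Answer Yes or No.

Counterexample: take φ = 0, ψ = 0.
φ or ψ = 0 or 0 = 0
ψ and ψ = 0 and 0 = 0
(φ or ψ) iff (ψ and ψ) = 0 iff 0 = 1
φ or ψ = 0 or 0 = 0
ψ and ψ = 0 and 0 = 0
(φ or ψ) iff (ψ and ψ) = 0 iff 0 = 1
not ((φ or ψ) iff (ψ and ψ)) = not 1 = 0
((φ or ψ) iff (ψ and ψ)) implies not ((φ or ψ) iff (ψ and ψ)) = 1 implies 0 = 0
This gives 0 ≠ 1.

No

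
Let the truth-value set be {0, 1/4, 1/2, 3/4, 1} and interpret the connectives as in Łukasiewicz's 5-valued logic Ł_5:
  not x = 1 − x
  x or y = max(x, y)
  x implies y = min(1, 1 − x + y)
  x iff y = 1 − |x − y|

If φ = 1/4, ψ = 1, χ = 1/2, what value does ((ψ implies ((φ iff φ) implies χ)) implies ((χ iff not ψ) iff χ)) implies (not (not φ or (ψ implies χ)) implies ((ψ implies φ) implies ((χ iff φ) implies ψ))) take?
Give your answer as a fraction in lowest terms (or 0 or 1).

1

φ iff φ = 1/4 iff 1/4 = 1
(φ iff φ) implies χ = 1 implies 1/2 = 1/2
ψ implies ((φ iff φ) implies χ) = 1 implies 1/2 = 1/2
not ψ = not 1 = 0
χ iff not ψ = 1/2 iff 0 = 1/2
(χ iff not ψ) iff χ = 1/2 iff 1/2 = 1
(ψ implies ((φ iff φ) implies χ)) implies ((χ iff not ψ) iff χ) = 1/2 implies 1 = 1
not φ = not 1/4 = 3/4
ψ implies χ = 1 implies 1/2 = 1/2
not φ or (ψ implies χ) = 3/4 or 1/2 = 3/4
not (not φ or (ψ implies χ)) = not 3/4 = 1/4
ψ implies φ = 1 implies 1/4 = 1/4
χ iff φ = 1/2 iff 1/4 = 3/4
(χ iff φ) implies ψ = 3/4 implies 1 = 1
(ψ implies φ) implies ((χ iff φ) implies ψ) = 1/4 implies 1 = 1
not (not φ or (ψ implies χ)) implies ((ψ implies φ) implies ((χ iff φ) implies ψ)) = 1/4 implies 1 = 1
((ψ implies ((φ iff φ) implies χ)) implies ((χ iff not ψ) iff χ)) implies (not (not φ or (ψ implies χ)) implies ((ψ implies φ) implies ((χ iff φ) implies ψ))) = 1 implies 1 = 1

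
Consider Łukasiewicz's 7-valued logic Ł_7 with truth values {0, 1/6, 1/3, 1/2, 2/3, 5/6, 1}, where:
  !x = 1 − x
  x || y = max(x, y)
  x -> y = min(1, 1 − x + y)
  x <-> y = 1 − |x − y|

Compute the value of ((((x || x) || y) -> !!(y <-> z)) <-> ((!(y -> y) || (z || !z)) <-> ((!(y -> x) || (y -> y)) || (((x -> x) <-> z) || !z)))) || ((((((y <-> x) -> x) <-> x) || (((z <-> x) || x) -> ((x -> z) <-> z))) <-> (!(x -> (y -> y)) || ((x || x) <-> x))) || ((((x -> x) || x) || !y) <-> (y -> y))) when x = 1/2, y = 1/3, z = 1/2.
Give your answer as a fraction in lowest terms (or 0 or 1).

1

x || x = 1/2 || 1/2 = 1/2
(x || x) || y = 1/2 || 1/3 = 1/2
y <-> z = 1/3 <-> 1/2 = 5/6
!(y <-> z) = !5/6 = 1/6
!!(y <-> z) = !1/6 = 5/6
((x || x) || y) -> !!(y <-> z) = 1/2 -> 5/6 = 1
y -> y = 1/3 -> 1/3 = 1
!(y -> y) = !1 = 0
!z = !1/2 = 1/2
z || !z = 1/2 || 1/2 = 1/2
!(y -> y) || (z || !z) = 0 || 1/2 = 1/2
y -> x = 1/3 -> 1/2 = 1
!(y -> x) = !1 = 0
y -> y = 1/3 -> 1/3 = 1
!(y -> x) || (y -> y) = 0 || 1 = 1
x -> x = 1/2 -> 1/2 = 1
(x -> x) <-> z = 1 <-> 1/2 = 1/2
!z = !1/2 = 1/2
((x -> x) <-> z) || !z = 1/2 || 1/2 = 1/2
(!(y -> x) || (y -> y)) || (((x -> x) <-> z) || !z) = 1 || 1/2 = 1
(!(y -> y) || (z || !z)) <-> ((!(y -> x) || (y -> y)) || (((x -> x) <-> z) || !z)) = 1/2 <-> 1 = 1/2
(((x || x) || y) -> !!(y <-> z)) <-> ((!(y -> y) || (z || !z)) <-> ((!(y -> x) || (y -> y)) || (((x -> x) <-> z) || !z))) = 1 <-> 1/2 = 1/2
y <-> x = 1/3 <-> 1/2 = 5/6
(y <-> x) -> x = 5/6 -> 1/2 = 2/3
((y <-> x) -> x) <-> x = 2/3 <-> 1/2 = 5/6
z <-> x = 1/2 <-> 1/2 = 1
(z <-> x) || x = 1 || 1/2 = 1
x -> z = 1/2 -> 1/2 = 1
(x -> z) <-> z = 1 <-> 1/2 = 1/2
((z <-> x) || x) -> ((x -> z) <-> z) = 1 -> 1/2 = 1/2
(((y <-> x) -> x) <-> x) || (((z <-> x) || x) -> ((x -> z) <-> z)) = 5/6 || 1/2 = 5/6
y -> y = 1/3 -> 1/3 = 1
x -> (y -> y) = 1/2 -> 1 = 1
!(x -> (y -> y)) = !1 = 0
x || x = 1/2 || 1/2 = 1/2
(x || x) <-> x = 1/2 <-> 1/2 = 1
!(x -> (y -> y)) || ((x || x) <-> x) = 0 || 1 = 1
((((y <-> x) -> x) <-> x) || (((z <-> x) || x) -> ((x -> z) <-> z))) <-> (!(x -> (y -> y)) || ((x || x) <-> x)) = 5/6 <-> 1 = 5/6
x -> x = 1/2 -> 1/2 = 1
(x -> x) || x = 1 || 1/2 = 1
!y = !1/3 = 2/3
((x -> x) || x) || !y = 1 || 2/3 = 1
y -> y = 1/3 -> 1/3 = 1
(((x -> x) || x) || !y) <-> (y -> y) = 1 <-> 1 = 1
(((((y <-> x) -> x) <-> x) || (((z <-> x) || x) -> ((x -> z) <-> z))) <-> (!(x -> (y -> y)) || ((x || x) <-> x))) || ((((x -> x) || x) || !y) <-> (y -> y)) = 5/6 || 1 = 1
((((x || x) || y) -> !!(y <-> z)) <-> ((!(y -> y) || (z || !z)) <-> ((!(y -> x) || (y -> y)) || (((x -> x) <-> z) || !z)))) || ((((((y <-> x) -> x) <-> x) || (((z <-> x) || x) -> ((x -> z) <-> z))) <-> (!(x -> (y -> y)) || ((x || x) <-> x))) || ((((x -> x) || x) || !y) <-> (y -> y))) = 1/2 || 1 = 1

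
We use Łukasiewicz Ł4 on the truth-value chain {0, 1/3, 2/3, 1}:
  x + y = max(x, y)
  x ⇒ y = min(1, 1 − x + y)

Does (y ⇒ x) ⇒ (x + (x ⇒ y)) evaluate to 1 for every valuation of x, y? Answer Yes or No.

Counterexample: take x = 1/3, y = 0.
y ⇒ x = 0 ⇒ 1/3 = 1
x ⇒ y = 1/3 ⇒ 0 = 2/3
x + (x ⇒ y) = 1/3 + 2/3 = 2/3
(y ⇒ x) ⇒ (x + (x ⇒ y)) = 1 ⇒ 2/3 = 2/3
This gives 2/3 ≠ 1.

No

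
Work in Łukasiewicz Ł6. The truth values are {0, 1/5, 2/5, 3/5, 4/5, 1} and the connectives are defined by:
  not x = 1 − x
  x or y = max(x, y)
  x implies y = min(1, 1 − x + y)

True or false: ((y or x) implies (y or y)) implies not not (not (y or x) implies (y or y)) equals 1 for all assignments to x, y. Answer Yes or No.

Counterexample: take x = 0, y = 0.
y or x = 0 or 0 = 0
y or y = 0 or 0 = 0
(y or x) implies (y or y) = 0 implies 0 = 1
y or x = 0 or 0 = 0
not (y or x) = not 0 = 1
y or y = 0 or 0 = 0
not (y or x) implies (y or y) = 1 implies 0 = 0
not (not (y or x) implies (y or y)) = not 0 = 1
not not (not (y or x) implies (y or y)) = not 1 = 0
((y or x) implies (y or y)) implies not not (not (y or x) implies (y or y)) = 1 implies 0 = 0
This gives 0 ≠ 1.

No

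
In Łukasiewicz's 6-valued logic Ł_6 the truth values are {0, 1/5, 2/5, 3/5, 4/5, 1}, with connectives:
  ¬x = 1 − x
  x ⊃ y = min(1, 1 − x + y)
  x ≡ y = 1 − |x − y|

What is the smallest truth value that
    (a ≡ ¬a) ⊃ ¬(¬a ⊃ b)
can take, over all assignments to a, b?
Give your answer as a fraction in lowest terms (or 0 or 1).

1/5

Take a = 2/5, b = 3/5:
¬a = ¬2/5 = 3/5
a ≡ ¬a = 2/5 ≡ 3/5 = 4/5
¬a = ¬2/5 = 3/5
¬a ⊃ b = 3/5 ⊃ 3/5 = 1
¬(¬a ⊃ b) = ¬1 = 0
(a ≡ ¬a) ⊃ ¬(¬a ⊃ b) = 4/5 ⊃ 0 = 1/5
No assignment yields a value below 1/5, so this is the minimum.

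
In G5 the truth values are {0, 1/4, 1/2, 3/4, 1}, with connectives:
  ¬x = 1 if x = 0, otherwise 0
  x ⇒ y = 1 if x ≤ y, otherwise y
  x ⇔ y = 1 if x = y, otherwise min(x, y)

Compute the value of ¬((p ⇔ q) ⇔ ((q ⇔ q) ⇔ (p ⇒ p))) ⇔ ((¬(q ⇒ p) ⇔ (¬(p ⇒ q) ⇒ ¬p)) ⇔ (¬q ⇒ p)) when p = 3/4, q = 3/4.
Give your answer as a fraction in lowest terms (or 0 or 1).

p ⇔ q = 3/4 ⇔ 3/4 = 1
q ⇔ q = 3/4 ⇔ 3/4 = 1
p ⇒ p = 3/4 ⇒ 3/4 = 1
(q ⇔ q) ⇔ (p ⇒ p) = 1 ⇔ 1 = 1
(p ⇔ q) ⇔ ((q ⇔ q) ⇔ (p ⇒ p)) = 1 ⇔ 1 = 1
¬((p ⇔ q) ⇔ ((q ⇔ q) ⇔ (p ⇒ p))) = ¬1 = 0
q ⇒ p = 3/4 ⇒ 3/4 = 1
¬(q ⇒ p) = ¬1 = 0
p ⇒ q = 3/4 ⇒ 3/4 = 1
¬(p ⇒ q) = ¬1 = 0
¬p = ¬3/4 = 0
¬(p ⇒ q) ⇒ ¬p = 0 ⇒ 0 = 1
¬(q ⇒ p) ⇔ (¬(p ⇒ q) ⇒ ¬p) = 0 ⇔ 1 = 0
¬q = ¬3/4 = 0
¬q ⇒ p = 0 ⇒ 3/4 = 1
(¬(q ⇒ p) ⇔ (¬(p ⇒ q) ⇒ ¬p)) ⇔ (¬q ⇒ p) = 0 ⇔ 1 = 0
¬((p ⇔ q) ⇔ ((q ⇔ q) ⇔ (p ⇒ p))) ⇔ ((¬(q ⇒ p) ⇔ (¬(p ⇒ q) ⇒ ¬p)) ⇔ (¬q ⇒ p)) = 0 ⇔ 0 = 1

1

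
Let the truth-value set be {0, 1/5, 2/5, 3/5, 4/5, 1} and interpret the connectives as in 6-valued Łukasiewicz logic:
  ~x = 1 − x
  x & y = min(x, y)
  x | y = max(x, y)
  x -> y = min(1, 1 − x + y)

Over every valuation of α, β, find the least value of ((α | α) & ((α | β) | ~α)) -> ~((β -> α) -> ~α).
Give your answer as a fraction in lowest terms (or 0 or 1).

Take α = 2/5, β = 4/5:
α | α = 2/5 | 2/5 = 2/5
α | β = 2/5 | 4/5 = 4/5
~α = ~2/5 = 3/5
(α | β) | ~α = 4/5 | 3/5 = 4/5
(α | α) & ((α | β) | ~α) = 2/5 & 4/5 = 2/5
β -> α = 4/5 -> 2/5 = 3/5
~α = ~2/5 = 3/5
(β -> α) -> ~α = 3/5 -> 3/5 = 1
~((β -> α) -> ~α) = ~1 = 0
((α | α) & ((α | β) | ~α)) -> ~((β -> α) -> ~α) = 2/5 -> 0 = 3/5
No assignment yields a value below 3/5, so this is the minimum.

3/5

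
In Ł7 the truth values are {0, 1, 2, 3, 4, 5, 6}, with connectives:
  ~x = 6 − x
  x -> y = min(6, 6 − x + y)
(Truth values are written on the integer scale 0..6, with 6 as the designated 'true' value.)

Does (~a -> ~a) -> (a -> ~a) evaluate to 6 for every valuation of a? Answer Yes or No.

No

Counterexample: take a = 4.
~a = ~4 = 2
~a = ~4 = 2
~a -> ~a = 2 -> 2 = 6
~a = ~4 = 2
a -> ~a = 4 -> 2 = 4
(~a -> ~a) -> (a -> ~a) = 6 -> 4 = 4
This gives 4 ≠ 6.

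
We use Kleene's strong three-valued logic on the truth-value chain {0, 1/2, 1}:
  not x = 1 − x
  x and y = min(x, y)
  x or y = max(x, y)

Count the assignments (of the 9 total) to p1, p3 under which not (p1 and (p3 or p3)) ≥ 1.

5

p1 = 0, p3 = 0 ↦ 1  ≥
p1 = 0, p3 = 1/2 ↦ 1  ≥
p1 = 0, p3 = 1 ↦ 1  ≥
p1 = 1/2, p3 = 0 ↦ 1  ≥
p1 = 1/2, p3 = 1/2 ↦ 1/2  <
p1 = 1/2, p3 = 1 ↦ 1/2  <
p1 = 1, p3 = 0 ↦ 1  ≥
p1 = 1, p3 = 1/2 ↦ 1/2  <
p1 = 1, p3 = 1 ↦ 0  <
So 5 of the 9 assignments meet the threshold.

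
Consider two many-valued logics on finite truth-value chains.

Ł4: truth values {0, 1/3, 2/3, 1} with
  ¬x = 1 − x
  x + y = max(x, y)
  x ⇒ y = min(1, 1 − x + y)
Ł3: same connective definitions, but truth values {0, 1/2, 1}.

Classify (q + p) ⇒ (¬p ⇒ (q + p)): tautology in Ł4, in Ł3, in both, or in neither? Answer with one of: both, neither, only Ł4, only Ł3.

both

In Ł4: every assignment gives 1 — tautology.
In Ł3: every assignment gives 1 — tautology.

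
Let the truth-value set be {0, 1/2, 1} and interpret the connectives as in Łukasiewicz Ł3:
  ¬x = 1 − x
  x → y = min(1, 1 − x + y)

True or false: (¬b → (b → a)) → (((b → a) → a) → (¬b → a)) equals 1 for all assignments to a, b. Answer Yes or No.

Yes

a = 0, b = 0 ↦ 1
a = 0, b = 1/2 ↦ 1
a = 0, b = 1 ↦ 1
a = 1/2, b = 0 ↦ 1
a = 1/2, b = 1/2 ↦ 1
a = 1/2, b = 1 ↦ 1
a = 1, b = 0 ↦ 1
a = 1, b = 1/2 ↦ 1
a = 1, b = 1 ↦ 1
Every assignment gives a value ≥ 1.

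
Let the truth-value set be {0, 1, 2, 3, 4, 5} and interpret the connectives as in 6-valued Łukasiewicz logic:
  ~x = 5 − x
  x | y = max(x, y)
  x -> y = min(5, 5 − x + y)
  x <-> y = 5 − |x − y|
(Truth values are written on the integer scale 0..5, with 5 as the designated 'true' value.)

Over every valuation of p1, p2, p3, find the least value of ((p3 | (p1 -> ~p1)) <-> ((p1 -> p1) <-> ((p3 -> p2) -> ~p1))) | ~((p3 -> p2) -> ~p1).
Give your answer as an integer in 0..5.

Take p1 = 2, p2 = 0, p3 = 0:
~p1 = ~2 = 3
p1 -> ~p1 = 2 -> 3 = 5
p3 | (p1 -> ~p1) = 0 | 5 = 5
p1 -> p1 = 2 -> 2 = 5
p3 -> p2 = 0 -> 0 = 5
~p1 = ~2 = 3
(p3 -> p2) -> ~p1 = 5 -> 3 = 3
(p1 -> p1) <-> ((p3 -> p2) -> ~p1) = 5 <-> 3 = 3
(p3 | (p1 -> ~p1)) <-> ((p1 -> p1) <-> ((p3 -> p2) -> ~p1)) = 5 <-> 3 = 3
p3 -> p2 = 0 -> 0 = 5
~p1 = ~2 = 3
(p3 -> p2) -> ~p1 = 5 -> 3 = 3
~((p3 -> p2) -> ~p1) = ~3 = 2
((p3 | (p1 -> ~p1)) <-> ((p1 -> p1) <-> ((p3 -> p2) -> ~p1))) | ~((p3 -> p2) -> ~p1) = 3 | 2 = 3
No assignment yields a value below 3, so this is the minimum.

3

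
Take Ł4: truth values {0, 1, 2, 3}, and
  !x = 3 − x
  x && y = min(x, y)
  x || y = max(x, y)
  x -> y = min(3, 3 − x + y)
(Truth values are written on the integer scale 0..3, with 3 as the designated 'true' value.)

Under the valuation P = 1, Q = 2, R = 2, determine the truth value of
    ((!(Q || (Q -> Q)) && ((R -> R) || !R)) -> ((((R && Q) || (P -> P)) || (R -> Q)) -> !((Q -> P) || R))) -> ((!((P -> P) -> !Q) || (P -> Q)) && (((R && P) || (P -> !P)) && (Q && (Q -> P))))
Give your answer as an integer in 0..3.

Q -> Q = 2 -> 2 = 3
Q || (Q -> Q) = 2 || 3 = 3
!(Q || (Q -> Q)) = !3 = 0
R -> R = 2 -> 2 = 3
!R = !2 = 1
(R -> R) || !R = 3 || 1 = 3
!(Q || (Q -> Q)) && ((R -> R) || !R) = 0 && 3 = 0
R && Q = 2 && 2 = 2
P -> P = 1 -> 1 = 3
(R && Q) || (P -> P) = 2 || 3 = 3
R -> Q = 2 -> 2 = 3
((R && Q) || (P -> P)) || (R -> Q) = 3 || 3 = 3
Q -> P = 2 -> 1 = 2
(Q -> P) || R = 2 || 2 = 2
!((Q -> P) || R) = !2 = 1
(((R && Q) || (P -> P)) || (R -> Q)) -> !((Q -> P) || R) = 3 -> 1 = 1
(!(Q || (Q -> Q)) && ((R -> R) || !R)) -> ((((R && Q) || (P -> P)) || (R -> Q)) -> !((Q -> P) || R)) = 0 -> 1 = 3
P -> P = 1 -> 1 = 3
!Q = !2 = 1
(P -> P) -> !Q = 3 -> 1 = 1
!((P -> P) -> !Q) = !1 = 2
P -> Q = 1 -> 2 = 3
!((P -> P) -> !Q) || (P -> Q) = 2 || 3 = 3
R && P = 2 && 1 = 1
!P = !1 = 2
P -> !P = 1 -> 2 = 3
(R && P) || (P -> !P) = 1 || 3 = 3
Q -> P = 2 -> 1 = 2
Q && (Q -> P) = 2 && 2 = 2
((R && P) || (P -> !P)) && (Q && (Q -> P)) = 3 && 2 = 2
(!((P -> P) -> !Q) || (P -> Q)) && (((R && P) || (P -> !P)) && (Q && (Q -> P))) = 3 && 2 = 2
((!(Q || (Q -> Q)) && ((R -> R) || !R)) -> ((((R && Q) || (P -> P)) || (R -> Q)) -> !((Q -> P) || R))) -> ((!((P -> P) -> !Q) || (P -> Q)) && (((R && P) || (P -> !P)) && (Q && (Q -> P)))) = 3 -> 2 = 2

2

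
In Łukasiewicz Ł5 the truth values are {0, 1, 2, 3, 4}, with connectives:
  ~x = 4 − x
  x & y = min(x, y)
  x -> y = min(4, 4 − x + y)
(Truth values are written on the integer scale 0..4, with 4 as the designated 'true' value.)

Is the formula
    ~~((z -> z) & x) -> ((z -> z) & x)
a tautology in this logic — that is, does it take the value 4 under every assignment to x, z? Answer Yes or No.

Yes

At x = 4, z = 2, for instance:
z -> z = 2 -> 2 = 4
(z -> z) & x = 4 & 4 = 4
~((z -> z) & x) = ~4 = 0
~~((z -> z) & x) = ~0 = 4
~~((z -> z) & x) -> ((z -> z) & x) = 4 -> 4 = 4
and checking the remaining 24 assignments likewise gives ≥ 4 in every case.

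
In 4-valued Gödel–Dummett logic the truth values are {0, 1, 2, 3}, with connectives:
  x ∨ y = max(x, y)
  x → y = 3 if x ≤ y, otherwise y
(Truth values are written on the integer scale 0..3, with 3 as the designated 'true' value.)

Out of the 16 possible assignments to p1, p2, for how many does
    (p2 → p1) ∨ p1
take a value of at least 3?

10

p1 = 0, p2 = 0 ↦ 3  ≥
p1 = 0, p2 = 1 ↦ 0  <
p1 = 0, p2 = 2 ↦ 0  <
p1 = 0, p2 = 3 ↦ 0  <
p1 = 1, p2 = 0 ↦ 3  ≥
p1 = 1, p2 = 1 ↦ 3  ≥
p1 = 1, p2 = 2 ↦ 1  <
p1 = 1, p2 = 3 ↦ 1  <
p1 = 2, p2 = 0 ↦ 3  ≥
p1 = 2, p2 = 1 ↦ 3  ≥
p1 = 2, p2 = 2 ↦ 3  ≥
p1 = 2, p2 = 3 ↦ 2  <
p1 = 3, p2 = 0 ↦ 3  ≥
p1 = 3, p2 = 1 ↦ 3  ≥
p1 = 3, p2 = 2 ↦ 3  ≥
p1 = 3, p2 = 3 ↦ 3  ≥
So 10 of the 16 assignments meet the threshold.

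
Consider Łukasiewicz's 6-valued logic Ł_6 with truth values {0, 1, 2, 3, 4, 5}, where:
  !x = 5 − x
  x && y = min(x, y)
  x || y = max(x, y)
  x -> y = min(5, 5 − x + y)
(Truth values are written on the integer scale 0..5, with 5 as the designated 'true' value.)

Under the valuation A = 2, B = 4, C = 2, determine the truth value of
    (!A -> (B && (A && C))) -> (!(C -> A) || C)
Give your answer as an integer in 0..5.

!A = !2 = 3
A && C = 2 && 2 = 2
B && (A && C) = 4 && 2 = 2
!A -> (B && (A && C)) = 3 -> 2 = 4
C -> A = 2 -> 2 = 5
!(C -> A) = !5 = 0
!(C -> A) || C = 0 || 2 = 2
(!A -> (B && (A && C))) -> (!(C -> A) || C) = 4 -> 2 = 3

3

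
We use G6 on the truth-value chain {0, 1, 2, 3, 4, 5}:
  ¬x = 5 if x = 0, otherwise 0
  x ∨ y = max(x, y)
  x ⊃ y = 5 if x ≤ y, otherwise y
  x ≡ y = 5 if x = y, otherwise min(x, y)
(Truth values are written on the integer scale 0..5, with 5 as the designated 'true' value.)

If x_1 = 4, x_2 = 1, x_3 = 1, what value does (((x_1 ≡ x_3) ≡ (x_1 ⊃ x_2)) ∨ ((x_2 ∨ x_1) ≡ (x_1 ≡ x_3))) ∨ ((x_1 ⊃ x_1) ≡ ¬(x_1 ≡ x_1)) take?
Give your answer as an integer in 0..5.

5

x_1 ≡ x_3 = 4 ≡ 1 = 1
x_1 ⊃ x_2 = 4 ⊃ 1 = 1
(x_1 ≡ x_3) ≡ (x_1 ⊃ x_2) = 1 ≡ 1 = 5
x_2 ∨ x_1 = 1 ∨ 4 = 4
x_1 ≡ x_3 = 4 ≡ 1 = 1
(x_2 ∨ x_1) ≡ (x_1 ≡ x_3) = 4 ≡ 1 = 1
((x_1 ≡ x_3) ≡ (x_1 ⊃ x_2)) ∨ ((x_2 ∨ x_1) ≡ (x_1 ≡ x_3)) = 5 ∨ 1 = 5
x_1 ⊃ x_1 = 4 ⊃ 4 = 5
x_1 ≡ x_1 = 4 ≡ 4 = 5
¬(x_1 ≡ x_1) = ¬5 = 0
(x_1 ⊃ x_1) ≡ ¬(x_1 ≡ x_1) = 5 ≡ 0 = 0
(((x_1 ≡ x_3) ≡ (x_1 ⊃ x_2)) ∨ ((x_2 ∨ x_1) ≡ (x_1 ≡ x_3))) ∨ ((x_1 ⊃ x_1) ≡ ¬(x_1 ≡ x_1)) = 5 ∨ 0 = 5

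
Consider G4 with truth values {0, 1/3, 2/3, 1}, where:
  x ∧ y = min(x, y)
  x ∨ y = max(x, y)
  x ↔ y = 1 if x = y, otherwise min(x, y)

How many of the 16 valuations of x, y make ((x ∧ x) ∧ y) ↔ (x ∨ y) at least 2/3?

6

x = 0, y = 0 ↦ 1  ≥
x = 0, y = 1/3 ↦ 0  <
x = 0, y = 2/3 ↦ 0  <
x = 0, y = 1 ↦ 0  <
x = 1/3, y = 0 ↦ 0  <
x = 1/3, y = 1/3 ↦ 1  ≥
x = 1/3, y = 2/3 ↦ 1/3  <
x = 1/3, y = 1 ↦ 1/3  <
x = 2/3, y = 0 ↦ 0  <
x = 2/3, y = 1/3 ↦ 1/3  <
x = 2/3, y = 2/3 ↦ 1  ≥
x = 2/3, y = 1 ↦ 2/3  ≥
x = 1, y = 0 ↦ 0  <
x = 1, y = 1/3 ↦ 1/3  <
x = 1, y = 2/3 ↦ 2/3  ≥
x = 1, y = 1 ↦ 1  ≥
So 6 of the 16 assignments meet the threshold.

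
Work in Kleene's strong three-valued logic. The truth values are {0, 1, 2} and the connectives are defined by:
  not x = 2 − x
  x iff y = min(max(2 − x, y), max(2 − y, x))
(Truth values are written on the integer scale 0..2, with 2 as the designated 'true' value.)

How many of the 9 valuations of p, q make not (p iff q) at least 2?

p = 0, q = 0 ↦ 0  <
p = 0, q = 1 ↦ 1  <
p = 0, q = 2 ↦ 2  ≥
p = 1, q = 0 ↦ 1  <
p = 1, q = 1 ↦ 1  <
p = 1, q = 2 ↦ 1  <
p = 2, q = 0 ↦ 2  ≥
p = 2, q = 1 ↦ 1  <
p = 2, q = 2 ↦ 0  <
So 2 of the 9 assignments meet the threshold.

2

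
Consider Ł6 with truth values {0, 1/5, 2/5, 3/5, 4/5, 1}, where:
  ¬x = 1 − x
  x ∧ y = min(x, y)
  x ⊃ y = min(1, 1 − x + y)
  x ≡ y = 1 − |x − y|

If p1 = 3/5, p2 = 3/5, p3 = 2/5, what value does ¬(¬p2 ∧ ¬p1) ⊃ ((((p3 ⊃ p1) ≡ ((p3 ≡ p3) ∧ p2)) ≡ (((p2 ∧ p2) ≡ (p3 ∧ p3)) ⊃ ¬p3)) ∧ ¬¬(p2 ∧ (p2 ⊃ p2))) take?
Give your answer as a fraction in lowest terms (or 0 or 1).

¬p2 = ¬3/5 = 2/5
¬p1 = ¬3/5 = 2/5
¬p2 ∧ ¬p1 = 2/5 ∧ 2/5 = 2/5
¬(¬p2 ∧ ¬p1) = ¬2/5 = 3/5
p3 ⊃ p1 = 2/5 ⊃ 3/5 = 1
p3 ≡ p3 = 2/5 ≡ 2/5 = 1
(p3 ≡ p3) ∧ p2 = 1 ∧ 3/5 = 3/5
(p3 ⊃ p1) ≡ ((p3 ≡ p3) ∧ p2) = 1 ≡ 3/5 = 3/5
p2 ∧ p2 = 3/5 ∧ 3/5 = 3/5
p3 ∧ p3 = 2/5 ∧ 2/5 = 2/5
(p2 ∧ p2) ≡ (p3 ∧ p3) = 3/5 ≡ 2/5 = 4/5
¬p3 = ¬2/5 = 3/5
((p2 ∧ p2) ≡ (p3 ∧ p3)) ⊃ ¬p3 = 4/5 ⊃ 3/5 = 4/5
((p3 ⊃ p1) ≡ ((p3 ≡ p3) ∧ p2)) ≡ (((p2 ∧ p2) ≡ (p3 ∧ p3)) ⊃ ¬p3) = 3/5 ≡ 4/5 = 4/5
p2 ⊃ p2 = 3/5 ⊃ 3/5 = 1
p2 ∧ (p2 ⊃ p2) = 3/5 ∧ 1 = 3/5
¬(p2 ∧ (p2 ⊃ p2)) = ¬3/5 = 2/5
¬¬(p2 ∧ (p2 ⊃ p2)) = ¬2/5 = 3/5
(((p3 ⊃ p1) ≡ ((p3 ≡ p3) ∧ p2)) ≡ (((p2 ∧ p2) ≡ (p3 ∧ p3)) ⊃ ¬p3)) ∧ ¬¬(p2 ∧ (p2 ⊃ p2)) = 4/5 ∧ 3/5 = 3/5
¬(¬p2 ∧ ¬p1) ⊃ ((((p3 ⊃ p1) ≡ ((p3 ≡ p3) ∧ p2)) ≡ (((p2 ∧ p2) ≡ (p3 ∧ p3)) ⊃ ¬p3)) ∧ ¬¬(p2 ∧ (p2 ⊃ p2))) = 3/5 ⊃ 3/5 = 1

1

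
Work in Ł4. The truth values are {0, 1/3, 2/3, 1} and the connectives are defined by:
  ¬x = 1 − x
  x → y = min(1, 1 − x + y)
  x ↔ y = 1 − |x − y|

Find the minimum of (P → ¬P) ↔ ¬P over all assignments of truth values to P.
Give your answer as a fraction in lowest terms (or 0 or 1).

2/3

Take P = 1/3:
¬P = ¬1/3 = 2/3
P → ¬P = 1/3 → 2/3 = 1
¬P = ¬1/3 = 2/3
(P → ¬P) ↔ ¬P = 1 ↔ 2/3 = 2/3
No assignment yields a value below 2/3, so this is the minimum.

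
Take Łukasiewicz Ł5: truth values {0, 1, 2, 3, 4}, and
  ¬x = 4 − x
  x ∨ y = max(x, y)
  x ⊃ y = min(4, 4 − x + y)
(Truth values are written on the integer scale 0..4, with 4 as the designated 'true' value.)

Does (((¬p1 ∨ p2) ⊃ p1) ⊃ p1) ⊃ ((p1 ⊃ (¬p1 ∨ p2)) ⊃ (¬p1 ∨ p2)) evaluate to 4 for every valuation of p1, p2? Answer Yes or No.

Yes

At p1 = 3, p2 = 3, for instance:
¬p1 = ¬3 = 1
¬p1 ∨ p2 = 1 ∨ 3 = 3
(¬p1 ∨ p2) ⊃ p1 = 3 ⊃ 3 = 4
((¬p1 ∨ p2) ⊃ p1) ⊃ p1 = 4 ⊃ 3 = 3
p1 ⊃ (¬p1 ∨ p2) = 3 ⊃ 3 = 4
(p1 ⊃ (¬p1 ∨ p2)) ⊃ (¬p1 ∨ p2) = 4 ⊃ 3 = 3
(((¬p1 ∨ p2) ⊃ p1) ⊃ p1) ⊃ ((p1 ⊃ (¬p1 ∨ p2)) ⊃ (¬p1 ∨ p2)) = 3 ⊃ 3 = 4
and checking the remaining 24 assignments likewise gives ≥ 4 in every case.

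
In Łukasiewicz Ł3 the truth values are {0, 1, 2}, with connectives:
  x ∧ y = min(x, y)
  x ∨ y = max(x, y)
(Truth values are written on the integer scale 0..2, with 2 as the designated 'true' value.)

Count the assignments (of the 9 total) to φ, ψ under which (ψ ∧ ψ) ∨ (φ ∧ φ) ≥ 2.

5

φ = 0, ψ = 0 ↦ 0  <
φ = 0, ψ = 1 ↦ 1  <
φ = 0, ψ = 2 ↦ 2  ≥
φ = 1, ψ = 0 ↦ 1  <
φ = 1, ψ = 1 ↦ 1  <
φ = 1, ψ = 2 ↦ 2  ≥
φ = 2, ψ = 0 ↦ 2  ≥
φ = 2, ψ = 1 ↦ 2  ≥
φ = 2, ψ = 2 ↦ 2  ≥
So 5 of the 9 assignments meet the threshold.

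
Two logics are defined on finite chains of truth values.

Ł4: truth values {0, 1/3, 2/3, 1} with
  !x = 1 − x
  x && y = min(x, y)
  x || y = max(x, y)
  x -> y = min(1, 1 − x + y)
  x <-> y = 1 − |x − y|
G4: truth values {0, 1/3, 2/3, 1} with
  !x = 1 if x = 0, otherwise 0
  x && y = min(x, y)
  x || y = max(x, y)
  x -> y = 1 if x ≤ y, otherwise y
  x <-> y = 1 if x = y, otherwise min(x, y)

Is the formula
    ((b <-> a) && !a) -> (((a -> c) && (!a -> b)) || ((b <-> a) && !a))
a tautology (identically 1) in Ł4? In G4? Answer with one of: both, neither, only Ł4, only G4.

In Ł4: every assignment gives 1 — tautology.
In G4: every assignment gives 1 — tautology.

both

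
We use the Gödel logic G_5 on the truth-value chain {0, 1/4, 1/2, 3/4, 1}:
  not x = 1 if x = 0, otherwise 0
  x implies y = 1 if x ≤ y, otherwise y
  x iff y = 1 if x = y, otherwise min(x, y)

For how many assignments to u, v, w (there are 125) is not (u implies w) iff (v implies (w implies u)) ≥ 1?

value 1: 36 assignments (counts)
value 0: 89 assignments
So 36 of the 125 assignments meet the threshold.

36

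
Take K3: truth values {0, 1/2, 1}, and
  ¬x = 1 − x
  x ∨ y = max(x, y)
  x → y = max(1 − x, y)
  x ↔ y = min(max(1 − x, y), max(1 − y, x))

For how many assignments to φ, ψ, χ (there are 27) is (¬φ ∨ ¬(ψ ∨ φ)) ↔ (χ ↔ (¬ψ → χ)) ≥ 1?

5

value 1: 5 assignments (counts)
value 1/2: 17 assignments
value 0: 5 assignments
So 5 of the 27 assignments meet the threshold.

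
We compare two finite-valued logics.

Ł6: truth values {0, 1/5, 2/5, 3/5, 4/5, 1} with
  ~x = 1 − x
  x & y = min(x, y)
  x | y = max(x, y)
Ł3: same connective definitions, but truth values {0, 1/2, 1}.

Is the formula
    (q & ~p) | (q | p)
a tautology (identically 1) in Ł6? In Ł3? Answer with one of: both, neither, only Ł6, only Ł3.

neither

In Ł6: at p = 0, q = 0 the value is 0 — not a tautology.
In Ł3: at p = 0, q = 0 the value is 0 — not a tautology.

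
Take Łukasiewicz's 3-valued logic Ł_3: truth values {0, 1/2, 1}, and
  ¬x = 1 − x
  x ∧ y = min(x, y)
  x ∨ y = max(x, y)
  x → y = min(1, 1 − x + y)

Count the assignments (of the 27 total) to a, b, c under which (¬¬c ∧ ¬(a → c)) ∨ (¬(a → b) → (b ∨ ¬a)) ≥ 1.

value 1: 24 assignments (counts)
value 1/2: 1 assignment
value 0: 2 assignments
So 24 of the 27 assignments meet the threshold.

24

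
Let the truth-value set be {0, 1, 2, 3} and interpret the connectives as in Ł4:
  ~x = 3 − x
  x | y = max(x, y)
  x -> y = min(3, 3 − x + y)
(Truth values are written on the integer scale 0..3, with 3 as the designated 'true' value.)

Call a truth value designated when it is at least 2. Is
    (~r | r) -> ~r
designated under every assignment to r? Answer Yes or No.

No

Counterexample: take r = 3.
~r = ~3 = 0
~r | r = 0 | 3 = 3
~r = ~3 = 0
(~r | r) -> ~r = 3 -> 0 = 0
This gives 0, which is below 2.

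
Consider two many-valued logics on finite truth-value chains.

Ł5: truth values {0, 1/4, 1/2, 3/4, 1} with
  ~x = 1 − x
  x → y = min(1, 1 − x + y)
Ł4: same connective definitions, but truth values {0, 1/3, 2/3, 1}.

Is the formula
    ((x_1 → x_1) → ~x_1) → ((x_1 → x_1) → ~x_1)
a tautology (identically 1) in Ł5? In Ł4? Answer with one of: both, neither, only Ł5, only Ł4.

both

In Ł5: every assignment gives 1 — tautology.
In Ł4: every assignment gives 1 — tautology.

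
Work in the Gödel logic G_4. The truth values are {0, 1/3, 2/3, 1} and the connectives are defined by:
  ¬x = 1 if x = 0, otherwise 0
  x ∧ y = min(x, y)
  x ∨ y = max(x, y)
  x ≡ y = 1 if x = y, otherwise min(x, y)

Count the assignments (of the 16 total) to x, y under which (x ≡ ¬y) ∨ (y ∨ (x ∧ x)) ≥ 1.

9

x = 0, y = 0 ↦ 0  <
x = 0, y = 1/3 ↦ 1  ≥
x = 0, y = 2/3 ↦ 1  ≥
x = 0, y = 1 ↦ 1  ≥
x = 1/3, y = 0 ↦ 1/3  <
x = 1/3, y = 1/3 ↦ 1/3  <
x = 1/3, y = 2/3 ↦ 2/3  <
x = 1/3, y = 1 ↦ 1  ≥
x = 2/3, y = 0 ↦ 2/3  <
x = 2/3, y = 1/3 ↦ 2/3  <
x = 2/3, y = 2/3 ↦ 2/3  <
x = 2/3, y = 1 ↦ 1  ≥
x = 1, y = 0 ↦ 1  ≥
x = 1, y = 1/3 ↦ 1  ≥
x = 1, y = 2/3 ↦ 1  ≥
x = 1, y = 1 ↦ 1  ≥
So 9 of the 16 assignments meet the threshold.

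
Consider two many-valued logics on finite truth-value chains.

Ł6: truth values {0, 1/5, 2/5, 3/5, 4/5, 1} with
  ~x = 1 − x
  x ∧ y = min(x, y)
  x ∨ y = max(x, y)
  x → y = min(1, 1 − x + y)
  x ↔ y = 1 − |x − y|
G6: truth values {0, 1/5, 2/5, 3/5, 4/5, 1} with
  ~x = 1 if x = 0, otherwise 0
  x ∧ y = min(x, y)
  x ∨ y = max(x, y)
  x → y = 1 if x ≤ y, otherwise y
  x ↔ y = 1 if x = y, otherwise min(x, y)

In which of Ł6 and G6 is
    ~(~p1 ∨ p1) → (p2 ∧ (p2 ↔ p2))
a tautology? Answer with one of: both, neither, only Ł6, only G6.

In Ł6: at p1 = 1/5, p2 = 0 the value is 4/5 — not a tautology.
In G6: every assignment gives 1 — tautology.

only G6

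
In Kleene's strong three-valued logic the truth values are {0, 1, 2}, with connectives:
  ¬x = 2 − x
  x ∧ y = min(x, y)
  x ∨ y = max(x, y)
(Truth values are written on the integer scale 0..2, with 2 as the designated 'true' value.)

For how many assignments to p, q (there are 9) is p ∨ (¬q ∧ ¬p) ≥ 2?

4

p = 0, q = 0 ↦ 2  ≥
p = 0, q = 1 ↦ 1  <
p = 0, q = 2 ↦ 0  <
p = 1, q = 0 ↦ 1  <
p = 1, q = 1 ↦ 1  <
p = 1, q = 2 ↦ 1  <
p = 2, q = 0 ↦ 2  ≥
p = 2, q = 1 ↦ 2  ≥
p = 2, q = 2 ↦ 2  ≥
So 4 of the 9 assignments meet the threshold.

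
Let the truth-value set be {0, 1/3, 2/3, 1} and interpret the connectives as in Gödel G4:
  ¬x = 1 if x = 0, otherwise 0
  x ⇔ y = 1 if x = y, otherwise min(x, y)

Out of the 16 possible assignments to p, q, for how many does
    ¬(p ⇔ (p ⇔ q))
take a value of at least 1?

p = 0, q = 0 ↦ 1  ≥
p = 0, q = 1/3 ↦ 0  <
p = 0, q = 2/3 ↦ 0  <
p = 0, q = 1 ↦ 0  <
p = 1/3, q = 0 ↦ 1  ≥
p = 1/3, q = 1/3 ↦ 0  <
p = 1/3, q = 2/3 ↦ 0  <
p = 1/3, q = 1 ↦ 0  <
p = 2/3, q = 0 ↦ 1  ≥
p = 2/3, q = 1/3 ↦ 0  <
p = 2/3, q = 2/3 ↦ 0  <
p = 2/3, q = 1 ↦ 0  <
p = 1, q = 0 ↦ 1  ≥
p = 1, q = 1/3 ↦ 0  <
p = 1, q = 2/3 ↦ 0  <
p = 1, q = 1 ↦ 0  <
So 4 of the 16 assignments meet the threshold.

4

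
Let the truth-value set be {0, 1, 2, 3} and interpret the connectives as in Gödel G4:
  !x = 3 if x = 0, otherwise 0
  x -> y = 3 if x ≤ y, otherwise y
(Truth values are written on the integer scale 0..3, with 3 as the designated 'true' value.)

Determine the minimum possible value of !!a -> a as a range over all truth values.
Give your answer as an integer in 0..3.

1

Take a = 1:
!a = !1 = 0
!!a = !0 = 3
!!a -> a = 3 -> 1 = 1
No assignment yields a value below 1, so this is the minimum.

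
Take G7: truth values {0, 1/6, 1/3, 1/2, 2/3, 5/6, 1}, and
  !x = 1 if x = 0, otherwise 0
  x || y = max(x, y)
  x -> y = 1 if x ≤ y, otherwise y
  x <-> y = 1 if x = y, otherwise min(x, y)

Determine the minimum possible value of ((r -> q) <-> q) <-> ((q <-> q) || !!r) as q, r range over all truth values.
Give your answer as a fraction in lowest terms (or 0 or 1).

0

Take q = 0, r = 0:
r -> q = 0 -> 0 = 1
(r -> q) <-> q = 1 <-> 0 = 0
q <-> q = 0 <-> 0 = 1
!r = !0 = 1
!!r = !1 = 0
(q <-> q) || !!r = 1 || 0 = 1
((r -> q) <-> q) <-> ((q <-> q) || !!r) = 0 <-> 1 = 0
No assignment yields a value below 0, so this is the minimum.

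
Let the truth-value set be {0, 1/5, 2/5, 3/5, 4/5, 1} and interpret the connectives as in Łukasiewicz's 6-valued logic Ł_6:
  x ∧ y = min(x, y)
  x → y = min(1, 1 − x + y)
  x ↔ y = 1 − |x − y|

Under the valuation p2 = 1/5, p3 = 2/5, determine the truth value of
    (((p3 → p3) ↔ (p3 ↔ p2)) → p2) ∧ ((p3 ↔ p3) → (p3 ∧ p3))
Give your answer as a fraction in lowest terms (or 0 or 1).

2/5

p3 → p3 = 2/5 → 2/5 = 1
p3 ↔ p2 = 2/5 ↔ 1/5 = 4/5
(p3 → p3) ↔ (p3 ↔ p2) = 1 ↔ 4/5 = 4/5
((p3 → p3) ↔ (p3 ↔ p2)) → p2 = 4/5 → 1/5 = 2/5
p3 ↔ p3 = 2/5 ↔ 2/5 = 1
p3 ∧ p3 = 2/5 ∧ 2/5 = 2/5
(p3 ↔ p3) → (p3 ∧ p3) = 1 → 2/5 = 2/5
(((p3 → p3) ↔ (p3 ↔ p2)) → p2) ∧ ((p3 ↔ p3) → (p3 ∧ p3)) = 2/5 ∧ 2/5 = 2/5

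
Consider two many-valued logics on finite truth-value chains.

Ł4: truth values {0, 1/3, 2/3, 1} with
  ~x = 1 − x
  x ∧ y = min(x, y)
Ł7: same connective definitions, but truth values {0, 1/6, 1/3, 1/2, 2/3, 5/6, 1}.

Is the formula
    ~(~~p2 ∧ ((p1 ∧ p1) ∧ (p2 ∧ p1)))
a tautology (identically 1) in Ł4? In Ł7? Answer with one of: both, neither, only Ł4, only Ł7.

In Ł4: at p1 = 1/3, p2 = 1/3 the value is 2/3 — not a tautology.
In Ł7: at p1 = 1/6, p2 = 1/6 the value is 5/6 — not a tautology.

neither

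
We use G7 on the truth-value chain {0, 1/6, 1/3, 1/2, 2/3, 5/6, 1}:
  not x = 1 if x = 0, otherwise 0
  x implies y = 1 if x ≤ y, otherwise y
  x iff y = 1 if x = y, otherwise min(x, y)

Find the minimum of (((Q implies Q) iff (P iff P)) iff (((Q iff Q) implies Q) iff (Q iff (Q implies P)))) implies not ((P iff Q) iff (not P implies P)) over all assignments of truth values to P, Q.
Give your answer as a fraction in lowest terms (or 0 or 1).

0

Take P = 1/6, Q = 1/6:
Q implies Q = 1/6 implies 1/6 = 1
P iff P = 1/6 iff 1/6 = 1
(Q implies Q) iff (P iff P) = 1 iff 1 = 1
Q iff Q = 1/6 iff 1/6 = 1
(Q iff Q) implies Q = 1 implies 1/6 = 1/6
Q implies P = 1/6 implies 1/6 = 1
Q iff (Q implies P) = 1/6 iff 1 = 1/6
((Q iff Q) implies Q) iff (Q iff (Q implies P)) = 1/6 iff 1/6 = 1
((Q implies Q) iff (P iff P)) iff (((Q iff Q) implies Q) iff (Q iff (Q implies P))) = 1 iff 1 = 1
P iff Q = 1/6 iff 1/6 = 1
not P = not 1/6 = 0
not P implies P = 0 implies 1/6 = 1
(P iff Q) iff (not P implies P) = 1 iff 1 = 1
not ((P iff Q) iff (not P implies P)) = not 1 = 0
(((Q implies Q) iff (P iff P)) iff (((Q iff Q) implies Q) iff (Q iff (Q implies P)))) implies not ((P iff Q) iff (not P implies P)) = 1 implies 0 = 0
No assignment yields a value below 0, so this is the minimum.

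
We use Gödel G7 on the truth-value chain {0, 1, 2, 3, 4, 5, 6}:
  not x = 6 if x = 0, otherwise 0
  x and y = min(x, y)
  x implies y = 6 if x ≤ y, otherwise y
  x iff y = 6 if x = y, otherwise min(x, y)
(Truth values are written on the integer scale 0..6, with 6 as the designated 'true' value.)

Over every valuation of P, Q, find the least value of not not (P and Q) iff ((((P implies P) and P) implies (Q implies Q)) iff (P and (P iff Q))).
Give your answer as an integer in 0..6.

1

Take P = 1, Q = 1:
P and Q = 1 and 1 = 1
not (P and Q) = not 1 = 0
not not (P and Q) = not 0 = 6
P implies P = 1 implies 1 = 6
(P implies P) and P = 6 and 1 = 1
Q implies Q = 1 implies 1 = 6
((P implies P) and P) implies (Q implies Q) = 1 implies 6 = 6
P iff Q = 1 iff 1 = 6
P and (P iff Q) = 1 and 6 = 1
(((P implies P) and P) implies (Q implies Q)) iff (P and (P iff Q)) = 6 iff 1 = 1
not not (P and Q) iff ((((P implies P) and P) implies (Q implies Q)) iff (P and (P iff Q))) = 6 iff 1 = 1
No assignment yields a value below 1, so this is the minimum.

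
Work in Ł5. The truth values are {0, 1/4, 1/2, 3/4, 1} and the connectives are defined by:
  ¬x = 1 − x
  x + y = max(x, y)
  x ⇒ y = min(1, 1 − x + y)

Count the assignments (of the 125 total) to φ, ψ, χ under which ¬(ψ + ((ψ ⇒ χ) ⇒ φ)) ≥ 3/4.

value 1: 5 assignments (counts)
value 3/4: 14 assignments (counts)
value 1/2: 22 assignments
value 1/4: 29 assignments
value 0: 55 assignments
So 19 of the 125 assignments meet the threshold.

19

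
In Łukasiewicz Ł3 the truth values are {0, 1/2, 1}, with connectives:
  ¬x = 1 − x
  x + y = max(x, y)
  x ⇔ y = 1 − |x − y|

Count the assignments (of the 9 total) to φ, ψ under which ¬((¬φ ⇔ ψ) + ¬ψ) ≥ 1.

1

φ = 0, ψ = 0 ↦ 0  <
φ = 0, ψ = 1/2 ↦ 1/2  <
φ = 0, ψ = 1 ↦ 0  <
φ = 1/2, ψ = 0 ↦ 0  <
φ = 1/2, ψ = 1/2 ↦ 0  <
φ = 1/2, ψ = 1 ↦ 1/2  <
φ = 1, ψ = 0 ↦ 0  <
φ = 1, ψ = 1/2 ↦ 1/2  <
φ = 1, ψ = 1 ↦ 1  ≥
So 1 of the 9 assignments meets the threshold.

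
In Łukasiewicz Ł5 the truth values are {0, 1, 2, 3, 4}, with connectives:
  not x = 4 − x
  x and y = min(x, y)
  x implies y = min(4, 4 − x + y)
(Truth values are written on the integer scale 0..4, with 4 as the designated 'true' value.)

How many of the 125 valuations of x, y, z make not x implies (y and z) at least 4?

55

value 4: 55 assignments (counts)
value 3: 24 assignments
value 2: 21 assignments
value 1: 16 assignments
value 0: 9 assignments
So 55 of the 125 assignments meet the threshold.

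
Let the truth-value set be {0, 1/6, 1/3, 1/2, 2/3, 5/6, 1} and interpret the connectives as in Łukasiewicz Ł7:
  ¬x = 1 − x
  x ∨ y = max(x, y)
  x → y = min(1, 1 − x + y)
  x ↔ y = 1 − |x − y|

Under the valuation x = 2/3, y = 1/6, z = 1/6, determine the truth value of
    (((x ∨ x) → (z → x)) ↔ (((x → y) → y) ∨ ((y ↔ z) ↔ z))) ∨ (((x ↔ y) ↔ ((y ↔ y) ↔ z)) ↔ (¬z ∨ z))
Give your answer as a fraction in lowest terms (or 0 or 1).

5/6

x ∨ x = 2/3 ∨ 2/3 = 2/3
z → x = 1/6 → 2/3 = 1
(x ∨ x) → (z → x) = 2/3 → 1 = 1
x → y = 2/3 → 1/6 = 1/2
(x → y) → y = 1/2 → 1/6 = 2/3
y ↔ z = 1/6 ↔ 1/6 = 1
(y ↔ z) ↔ z = 1 ↔ 1/6 = 1/6
((x → y) → y) ∨ ((y ↔ z) ↔ z) = 2/3 ∨ 1/6 = 2/3
((x ∨ x) → (z → x)) ↔ (((x → y) → y) ∨ ((y ↔ z) ↔ z)) = 1 ↔ 2/3 = 2/3
x ↔ y = 2/3 ↔ 1/6 = 1/2
y ↔ y = 1/6 ↔ 1/6 = 1
(y ↔ y) ↔ z = 1 ↔ 1/6 = 1/6
(x ↔ y) ↔ ((y ↔ y) ↔ z) = 1/2 ↔ 1/6 = 2/3
¬z = ¬1/6 = 5/6
¬z ∨ z = 5/6 ∨ 1/6 = 5/6
((x ↔ y) ↔ ((y ↔ y) ↔ z)) ↔ (¬z ∨ z) = 2/3 ↔ 5/6 = 5/6
(((x ∨ x) → (z → x)) ↔ (((x → y) → y) ∨ ((y ↔ z) ↔ z))) ∨ (((x ↔ y) ↔ ((y ↔ y) ↔ z)) ↔ (¬z ∨ z)) = 2/3 ∨ 5/6 = 5/6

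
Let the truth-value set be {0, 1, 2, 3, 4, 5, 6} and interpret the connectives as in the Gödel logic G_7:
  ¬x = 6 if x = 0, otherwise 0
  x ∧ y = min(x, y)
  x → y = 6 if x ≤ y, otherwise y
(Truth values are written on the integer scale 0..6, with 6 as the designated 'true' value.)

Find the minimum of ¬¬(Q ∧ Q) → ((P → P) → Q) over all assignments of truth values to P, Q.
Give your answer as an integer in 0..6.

Take P = 0, Q = 1:
Q ∧ Q = 1 ∧ 1 = 1
¬(Q ∧ Q) = ¬1 = 0
¬¬(Q ∧ Q) = ¬0 = 6
P → P = 0 → 0 = 6
(P → P) → Q = 6 → 1 = 1
¬¬(Q ∧ Q) → ((P → P) → Q) = 6 → 1 = 1
No assignment yields a value below 1, so this is the minimum.

1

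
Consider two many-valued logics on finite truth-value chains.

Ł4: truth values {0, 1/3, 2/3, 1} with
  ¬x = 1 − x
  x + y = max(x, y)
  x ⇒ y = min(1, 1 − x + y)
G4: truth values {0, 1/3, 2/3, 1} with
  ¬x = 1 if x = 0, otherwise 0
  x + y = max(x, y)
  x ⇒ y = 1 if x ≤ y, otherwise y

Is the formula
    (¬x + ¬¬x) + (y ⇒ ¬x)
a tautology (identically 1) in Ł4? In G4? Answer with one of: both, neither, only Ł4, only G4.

In Ł4: at x = 1/3, y = 1 the value is 2/3 — not a tautology.
In G4: every assignment gives 1 — tautology.

only G4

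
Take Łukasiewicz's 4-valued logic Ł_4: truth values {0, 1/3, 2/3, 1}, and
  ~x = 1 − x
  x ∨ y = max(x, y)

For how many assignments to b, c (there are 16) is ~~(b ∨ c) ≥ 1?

b = 0, c = 0 ↦ 0  <
b = 0, c = 1/3 ↦ 1/3  <
b = 0, c = 2/3 ↦ 2/3  <
b = 0, c = 1 ↦ 1  ≥
b = 1/3, c = 0 ↦ 1/3  <
b = 1/3, c = 1/3 ↦ 1/3  <
b = 1/3, c = 2/3 ↦ 2/3  <
b = 1/3, c = 1 ↦ 1  ≥
b = 2/3, c = 0 ↦ 2/3  <
b = 2/3, c = 1/3 ↦ 2/3  <
b = 2/3, c = 2/3 ↦ 2/3  <
b = 2/3, c = 1 ↦ 1  ≥
b = 1, c = 0 ↦ 1  ≥
b = 1, c = 1/3 ↦ 1  ≥
b = 1, c = 2/3 ↦ 1  ≥
b = 1, c = 1 ↦ 1  ≥
So 7 of the 16 assignments meet the threshold.

7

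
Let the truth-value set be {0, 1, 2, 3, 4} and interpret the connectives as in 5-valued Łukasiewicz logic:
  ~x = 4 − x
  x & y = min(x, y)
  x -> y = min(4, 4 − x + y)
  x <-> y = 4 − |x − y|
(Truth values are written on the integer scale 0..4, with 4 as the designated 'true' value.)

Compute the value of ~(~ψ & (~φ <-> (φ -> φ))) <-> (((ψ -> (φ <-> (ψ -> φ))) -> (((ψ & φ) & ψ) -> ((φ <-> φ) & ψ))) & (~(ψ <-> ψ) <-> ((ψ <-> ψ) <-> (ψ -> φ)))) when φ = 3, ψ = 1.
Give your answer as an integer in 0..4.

1

~ψ = ~1 = 3
~φ = ~3 = 1
φ -> φ = 3 -> 3 = 4
~φ <-> (φ -> φ) = 1 <-> 4 = 1
~ψ & (~φ <-> (φ -> φ)) = 3 & 1 = 1
~(~ψ & (~φ <-> (φ -> φ))) = ~1 = 3
ψ -> φ = 1 -> 3 = 4
φ <-> (ψ -> φ) = 3 <-> 4 = 3
ψ -> (φ <-> (ψ -> φ)) = 1 -> 3 = 4
ψ & φ = 1 & 3 = 1
(ψ & φ) & ψ = 1 & 1 = 1
φ <-> φ = 3 <-> 3 = 4
(φ <-> φ) & ψ = 4 & 1 = 1
((ψ & φ) & ψ) -> ((φ <-> φ) & ψ) = 1 -> 1 = 4
(ψ -> (φ <-> (ψ -> φ))) -> (((ψ & φ) & ψ) -> ((φ <-> φ) & ψ)) = 4 -> 4 = 4
ψ <-> ψ = 1 <-> 1 = 4
~(ψ <-> ψ) = ~4 = 0
ψ <-> ψ = 1 <-> 1 = 4
ψ -> φ = 1 -> 3 = 4
(ψ <-> ψ) <-> (ψ -> φ) = 4 <-> 4 = 4
~(ψ <-> ψ) <-> ((ψ <-> ψ) <-> (ψ -> φ)) = 0 <-> 4 = 0
((ψ -> (φ <-> (ψ -> φ))) -> (((ψ & φ) & ψ) -> ((φ <-> φ) & ψ))) & (~(ψ <-> ψ) <-> ((ψ <-> ψ) <-> (ψ -> φ))) = 4 & 0 = 0
~(~ψ & (~φ <-> (φ -> φ))) <-> (((ψ -> (φ <-> (ψ -> φ))) -> (((ψ & φ) & ψ) -> ((φ <-> φ) & ψ))) & (~(ψ <-> ψ) <-> ((ψ <-> ψ) <-> (ψ -> φ)))) = 3 <-> 0 = 1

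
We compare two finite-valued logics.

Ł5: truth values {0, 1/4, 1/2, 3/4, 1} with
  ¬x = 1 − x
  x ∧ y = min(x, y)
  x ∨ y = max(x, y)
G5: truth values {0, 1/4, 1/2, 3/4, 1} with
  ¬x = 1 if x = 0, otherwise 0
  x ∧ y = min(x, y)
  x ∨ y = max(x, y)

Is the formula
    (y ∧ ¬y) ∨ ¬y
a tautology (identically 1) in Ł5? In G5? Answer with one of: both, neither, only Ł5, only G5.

neither

In Ł5: at y = 1/4 the value is 3/4 — not a tautology.
In G5: at y = 1/4 the value is 0 — not a tautology.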